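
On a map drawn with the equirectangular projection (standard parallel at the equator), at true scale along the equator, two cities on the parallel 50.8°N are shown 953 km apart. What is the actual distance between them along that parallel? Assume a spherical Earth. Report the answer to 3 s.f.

For the equirectangular projection with φ₀ = 0 (plate carrée), h = 1 along meridians and k = sec φ along parallels.
Along the parallel at 50.8°, map distances are exaggerated by k = sec 50.8° = 1.582.
True distance = 953 / 1.582 = 953 × cos 50.8° ≈ 602 km.

602 km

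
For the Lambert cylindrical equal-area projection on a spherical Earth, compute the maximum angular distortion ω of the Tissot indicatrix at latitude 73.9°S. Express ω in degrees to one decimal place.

The Lambert cylindrical equal-area projection is the cylindrical equal-area projection with its standard parallel at the equator (φ₀ = 0). Cylindrical equal-area (φ₀ = 0°): h = cos φ / cos 0° along meridians, k = cos 0° / cos φ along parallels; h·k = 1.
At 73.9°: h = 0.2773, k = 3.606; principal scales a = 3.606, b = 0.2773.
sin(ω/2) = (a − b)/(a + b) = 3.329/3.883 = 0.8572, so ω = 2 arcsin(0.8572) ≈ 118.0°.

118.0°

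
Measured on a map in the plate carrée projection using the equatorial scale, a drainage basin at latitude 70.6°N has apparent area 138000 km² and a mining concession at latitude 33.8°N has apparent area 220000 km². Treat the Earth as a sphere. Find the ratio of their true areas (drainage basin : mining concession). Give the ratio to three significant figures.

On the plate carrée, areal scale = h·k = 1 × sec φ, so true area = apparent × cos φ.
True area of drainage basin: 138000 × cos(70.6°) = 138000 × 0.3322 = 45840 km².
True area of mining concession: 220000 × cos(33.8°) = 220000 × 0.8310 = 182800 km².
Ratio = 45840 / 182800 ≈ 0.251.

0.251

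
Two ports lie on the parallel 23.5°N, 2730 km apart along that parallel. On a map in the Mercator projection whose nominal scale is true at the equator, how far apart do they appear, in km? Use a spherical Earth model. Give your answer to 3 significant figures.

The Mercator projection is conformal; its linear scale factor is the same in every direction and equals sec φ = 1/cos φ.
Along the parallel, k = sec 23.5° = 1/0.9171 = 1.090.
Map distance = 2730 × 1.090 ≈ 2980 km.

2980 km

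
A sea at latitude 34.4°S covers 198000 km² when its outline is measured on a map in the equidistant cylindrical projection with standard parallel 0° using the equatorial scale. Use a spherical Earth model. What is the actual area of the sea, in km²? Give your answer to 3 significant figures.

In the plate carrée (x = Rλ, y = Rφ), meridians are true-scale (h = 1) and parallels are stretched by k = sec φ.
Areal scale = h·k = 1 × sec φ; at 34.4°, h = 1.000, k = 1.212, so h·k = 1.212.
True area = apparent / (areal scale) = 198000 / 1.212 ≈ 163000 km².

163000 km²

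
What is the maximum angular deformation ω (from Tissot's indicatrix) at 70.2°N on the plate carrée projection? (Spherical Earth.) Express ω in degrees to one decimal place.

59.2°

In the plate carrée (x = Rλ, y = Rφ), meridians are true-scale (h = 1) and parallels are stretched by k = sec φ.
At 70.2°: h = 1.000, k = 2.952; principal scales a = 2.952, b = 1.000.
sin(ω/2) = (a − b)/(a + b) = 1.952/3.952 = 0.4939, so ω = 2 arcsin(0.4939) ≈ 59.2°.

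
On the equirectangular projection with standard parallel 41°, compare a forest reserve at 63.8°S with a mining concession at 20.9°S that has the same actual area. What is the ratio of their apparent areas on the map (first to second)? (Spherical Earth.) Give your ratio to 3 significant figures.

In the equirectangular projection with standard parallel φ₀ = 41° (x = Rλ cos φ₀, y = Rφ), meridians are true-scale (h = 1) and the parallel scale is k = cos φ₀ / cos φ.
Areal scale at 63.8°: h·k = 1.000 × 1.709 = 1.709.
Areal scale at 20.9°: h·k = 1.000 × 0.8079 = 0.8079.
Ratio = 1.709/0.8079 ≈ 2.12.

2.12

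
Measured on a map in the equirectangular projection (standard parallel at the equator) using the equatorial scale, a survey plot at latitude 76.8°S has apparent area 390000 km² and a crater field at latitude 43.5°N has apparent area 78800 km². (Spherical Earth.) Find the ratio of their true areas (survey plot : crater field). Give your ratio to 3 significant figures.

Plate carrée has h = 1 and k = sec φ, giving areal scale sec φ; true area = (apparent area) · cos φ.
True area of survey plot: 390000 × cos(76.8°) = 390000 × 0.2284 = 89060 km².
True area of crater field: 78800 × cos(43.5°) = 78800 × 0.7254 = 57160 km².
Ratio = 89060 / 57160 ≈ 1.56.

1.56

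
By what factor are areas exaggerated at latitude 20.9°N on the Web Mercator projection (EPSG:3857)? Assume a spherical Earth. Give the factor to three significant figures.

1.15

Mercator is conformal, so the point scale is isotropic: h = k = sec φ = 1/cos φ.
Areal scale = k² = sec²φ = 1/cos²(20.9°) = 1/0.9342² = 1.146.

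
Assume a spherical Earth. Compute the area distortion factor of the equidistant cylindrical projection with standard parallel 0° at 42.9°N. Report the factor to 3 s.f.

For the equirectangular projection with φ₀ = 0 (plate carrée), h = 1 along meridians and k = sec φ along parallels.
Areal scale = h·k = 1 × sec φ; at 42.9°, h = 1.000, k = 1.365, so h·k = 1.365.

1.37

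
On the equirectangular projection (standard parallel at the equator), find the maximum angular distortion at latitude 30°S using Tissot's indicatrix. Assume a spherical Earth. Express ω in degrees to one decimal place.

For the equirectangular projection with φ₀ = 0 (plate carrée), h = 1 along meridians and k = sec φ along parallels.
At 30°: h = 1.000, k = 1.155; principal scales a = 1.155, b = 1.000.
sin(ω/2) = (a − b)/(a + b) = 0.1547/2.155 = 0.07180, so ω = 2 arcsin(0.07180) ≈ 8.2°.

8.2°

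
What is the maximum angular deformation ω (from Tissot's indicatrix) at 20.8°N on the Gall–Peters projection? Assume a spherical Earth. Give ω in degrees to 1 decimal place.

31.6°

The Gall–Peters projection is cylindrical equal-area with φ₀ = 45°. Cylindrical equal-area (φ₀ = 45°): h = cos φ / cos 45° along meridians, k = cos 45° / cos φ along parallels; h·k = 1.
At 20.8°: h = 1.322, k = 0.7564; principal scales a = 1.322, b = 0.7564.
sin(ω/2) = (a − b)/(a + b) = 0.5656/2.078 = 0.2721, so ω = 2 arcsin(0.2721) ≈ 31.6°.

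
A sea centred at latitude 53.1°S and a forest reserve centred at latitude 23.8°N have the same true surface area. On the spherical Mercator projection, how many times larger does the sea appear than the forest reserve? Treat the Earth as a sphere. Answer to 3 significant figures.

Mercator is conformal with k = sec φ, so areal scale = k² = sec²φ.
At 53.1°: sec²(53.1°) = 1/0.6004² = 2.774.
At 23.8°: sec²(23.8°) = 1/0.9150² = 1.195.
Ratio = 2.774/1.195 = cos²(23.8°)/cos²(53.1°) ≈ 2.32.

2.32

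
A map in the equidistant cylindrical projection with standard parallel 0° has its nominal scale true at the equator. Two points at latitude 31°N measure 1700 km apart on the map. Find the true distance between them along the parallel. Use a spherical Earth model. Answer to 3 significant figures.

For the equirectangular projection with φ₀ = 0 (plate carrée), h = 1 along meridians and k = sec φ along parallels.
Along the parallel at 31°, map distances are exaggerated by k = sec 31° = 1.167.
True distance = 1700 / 1.167 = 1700 × cos 31° ≈ 1460 km.

1460 km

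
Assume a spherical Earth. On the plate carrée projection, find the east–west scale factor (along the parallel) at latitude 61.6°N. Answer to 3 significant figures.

2.10

In the plate carrée (x = Rλ, y = Rφ), meridians are true-scale (h = 1) and parallels are stretched by k = sec φ.
k = 1/cos 61.6° = 1/0.4756 = 2.103.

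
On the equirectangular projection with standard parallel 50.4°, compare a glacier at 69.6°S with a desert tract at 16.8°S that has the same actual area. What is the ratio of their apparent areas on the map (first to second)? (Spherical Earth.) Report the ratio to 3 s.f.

The equidistant cylindrical projection with φ₀ = 50.4° has h = 1 (meridians true) and k = cos φ₀ / cos φ along parallels.
Areal scale at 69.6°: h·k = 1.000 × 1.829 = 1.829.
Areal scale at 16.8°: h·k = 1.000 × 0.6658 = 0.6658.
Ratio = 1.829/0.6658 ≈ 2.75.

2.75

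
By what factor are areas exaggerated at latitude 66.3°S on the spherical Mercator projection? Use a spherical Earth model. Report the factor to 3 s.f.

6.19

For Mercator, h = k = sec φ (a conformal cylindrical projection has a single point scale, 1/cos φ).
Areal scale = k² = sec²φ = 1/cos²(66.3°) = 1/0.4019² = 6.190.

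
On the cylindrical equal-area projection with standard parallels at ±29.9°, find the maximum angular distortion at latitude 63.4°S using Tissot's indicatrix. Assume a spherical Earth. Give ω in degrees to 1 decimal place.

A cylindrical equal-area projection with standard parallel φ₀ has meridian scale h = cos φ / cos φ₀ and parallel scale k = cos φ₀ / cos φ (so areas are preserved, h·k = 1).
At 63.4°: h = 0.5165, k = 1.936; principal scales a = 1.936, b = 0.5165.
sin(ω/2) = (a − b)/(a + b) = 1.420/2.453 = 0.5788, so ω = 2 arcsin(0.5788) ≈ 70.7°.

70.7°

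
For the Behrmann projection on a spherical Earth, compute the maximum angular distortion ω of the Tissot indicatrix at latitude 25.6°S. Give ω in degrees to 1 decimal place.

4.6°

Behrmann is a cylindrical equal-area projection with standard parallels at ±30°. A cylindrical equal-area projection with standard parallel φ₀ has meridian scale h = cos φ / cos φ₀ and parallel scale k = cos φ₀ / cos φ (so areas are preserved, h·k = 1).
At 25.6°: h = 1.041, k = 0.9603; principal scales a = 1.041, b = 0.9603.
sin(ω/2) = (a − b)/(a + b) = 0.08105/2.002 = 0.04049, so ω = 2 arcsin(0.04049) ≈ 4.6°.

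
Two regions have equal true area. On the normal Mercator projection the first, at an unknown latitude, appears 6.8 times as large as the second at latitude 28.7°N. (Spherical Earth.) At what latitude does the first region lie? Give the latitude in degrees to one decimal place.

70.3°

On Mercator, (apparent₁)/(apparent₂) = sec²φ₁ / sec²φ₂ when true areas are equal.
cos²φ₂ / cos²φ₁ = 6.8  ⇒  cos φ₁ = cos 28.7° / √6.8 = 0.8771/2.608 = 0.3364.
φ₁ = arccos(0.3364) ≈ 70.3°.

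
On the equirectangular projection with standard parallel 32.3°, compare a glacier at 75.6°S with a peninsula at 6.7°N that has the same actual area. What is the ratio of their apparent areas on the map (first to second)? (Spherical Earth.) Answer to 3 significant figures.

The equidistant cylindrical projection with φ₀ = 32.3° has h = 1 (meridians true) and k = cos φ₀ / cos φ along parallels.
Areal scale at 75.6°: h·k = 1.000 × 3.399 = 3.399.
Areal scale at 6.7°: h·k = 1.000 × 0.8511 = 0.8511.
Ratio = 3.399/0.8511 ≈ 3.99.

3.99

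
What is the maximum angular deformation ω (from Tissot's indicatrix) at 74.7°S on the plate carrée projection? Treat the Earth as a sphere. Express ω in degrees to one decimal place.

For the equirectangular projection with φ₀ = 0 (plate carrée), h = 1 along meridians and k = sec φ along parallels.
At 74.7°: h = 1.000, k = 3.790; principal scales a = 3.790, b = 1.000.
sin(ω/2) = (a − b)/(a + b) = 2.790/4.790 = 0.5824, so ω = 2 arcsin(0.5824) ≈ 71.2°.

71.2°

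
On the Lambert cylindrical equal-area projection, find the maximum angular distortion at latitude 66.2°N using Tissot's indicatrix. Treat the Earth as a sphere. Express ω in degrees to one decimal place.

92.1°

The Lambert cylindrical equal-area projection is the cylindrical equal-area projection with its standard parallel at the equator (φ₀ = 0). A cylindrical equal-area projection with standard parallel φ₀ has meridian scale h = cos φ / cos φ₀ and parallel scale k = cos φ₀ / cos φ (so areas are preserved, h·k = 1).
At 66.2°: h = 0.4035, k = 2.478; principal scales a = 2.478, b = 0.4035.
sin(ω/2) = (a − b)/(a + b) = 2.074/2.882 = 0.7199, so ω = 2 arcsin(0.7199) ≈ 92.1°.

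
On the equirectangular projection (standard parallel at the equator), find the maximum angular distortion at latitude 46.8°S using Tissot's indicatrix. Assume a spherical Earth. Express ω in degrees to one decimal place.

21.6°

Plate carrée maps x = Rλ, y = Rφ. The meridian scale is h = 1 and the parallel scale is k = 1/cos φ = sec φ.
At 46.8°: h = 1.000, k = 1.461; principal scales a = 1.461, b = 1.000.
sin(ω/2) = (a − b)/(a + b) = 0.4608/2.461 = 0.1873, so ω = 2 arcsin(0.1873) ≈ 21.6°.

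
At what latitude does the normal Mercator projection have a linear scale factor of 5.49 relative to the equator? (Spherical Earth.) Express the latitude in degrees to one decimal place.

Mercator scale is k = sec φ = 1/cos φ.
1/cos φ = 5.49  ⇒  cos φ = 0.1821  ⇒  φ = arccos(0.1821) ≈ 79.5°.

79.5°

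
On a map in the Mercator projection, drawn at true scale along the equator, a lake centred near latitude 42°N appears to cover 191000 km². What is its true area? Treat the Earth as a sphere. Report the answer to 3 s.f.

For Mercator, h = k = sec φ (a conformal cylindrical projection has a single point scale, 1/cos φ).
Areal scale = k² = sec²φ = 1/cos²(42°) = 1/0.7431² = 1.811.
True area = apparent / (areal scale) = 191000 / 1.811 ≈ 105000 km².

105000 km²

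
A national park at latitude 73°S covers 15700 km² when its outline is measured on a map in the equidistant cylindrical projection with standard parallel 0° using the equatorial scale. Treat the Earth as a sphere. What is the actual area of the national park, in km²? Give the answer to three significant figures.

In the plate carrée (x = Rλ, y = Rφ), meridians are true-scale (h = 1) and parallels are stretched by k = sec φ.
Areal scale = h·k = 1 × sec φ; at 73°, h = 1.000, k = 3.420, so h·k = 3.420.
True area = apparent / (areal scale) = 15700 / 3.420 ≈ 4590 km².

4590 km²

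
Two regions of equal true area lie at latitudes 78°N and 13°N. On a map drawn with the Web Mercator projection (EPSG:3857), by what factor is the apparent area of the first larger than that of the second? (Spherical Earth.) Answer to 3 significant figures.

22.0

Mercator areal scale is sec²φ.
At 78°: sec²(78°) = 1/0.2079² = 23.13.
At 13°: sec²(13°) = 1/0.9744² = 1.053.
Ratio = 23.13/1.053 = cos²(13°)/cos²(78°) ≈ 22.0.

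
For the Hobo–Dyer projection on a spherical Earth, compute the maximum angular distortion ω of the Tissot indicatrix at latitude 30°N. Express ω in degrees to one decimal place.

10.0°

The Hobo–Dyer projection is cylindrical equal-area with φ₀ = 37.5°. Cylindrical equal-area (φ₀ = 37.5°): h = cos φ / cos 37.5° along meridians, k = cos 37.5° / cos φ along parallels; h·k = 1.
At 30°: h = 1.092, k = 0.9161; principal scales a = 1.092, b = 0.9161.
sin(ω/2) = (a − b)/(a + b) = 0.1755/2.008 = 0.08742, so ω = 2 arcsin(0.08742) ≈ 10.0°.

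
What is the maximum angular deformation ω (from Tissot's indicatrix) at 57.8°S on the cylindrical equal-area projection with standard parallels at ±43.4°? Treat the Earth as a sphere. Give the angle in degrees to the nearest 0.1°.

Cylindrical equal-area (φ₀ = 43.4°): h = cos φ / cos 43.4° along meridians, k = cos 43.4° / cos φ along parallels; h·k = 1.
At 57.8°: h = 0.7334, k = 1.363; principal scales a = 1.363, b = 0.7334.
sin(ω/2) = (a − b)/(a + b) = 0.6301/2.097 = 0.3005, so ω = 2 arcsin(0.3005) ≈ 35.0°.

35.0°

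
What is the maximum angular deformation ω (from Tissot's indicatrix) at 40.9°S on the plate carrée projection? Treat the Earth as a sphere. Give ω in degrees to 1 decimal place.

16.0°

For the equirectangular projection with φ₀ = 0 (plate carrée), h = 1 along meridians and k = sec φ along parallels.
At 40.9°: h = 1.000, k = 1.323; principal scales a = 1.323, b = 1.000.
sin(ω/2) = (a − b)/(a + b) = 0.3230/2.323 = 0.1390, so ω = 2 arcsin(0.1390) ≈ 16.0°.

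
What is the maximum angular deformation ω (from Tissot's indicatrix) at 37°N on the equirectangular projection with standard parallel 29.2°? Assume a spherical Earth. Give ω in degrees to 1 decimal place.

5.1°

In the equirectangular projection with standard parallel φ₀ = 29.2° (x = Rλ cos φ₀, y = Rφ), meridians are true-scale (h = 1) and the parallel scale is k = cos φ₀ / cos φ.
At 37°: h = 1.000, k = 1.093; principal scales a = 1.093, b = 1.000.
sin(ω/2) = (a − b)/(a + b) = 0.09302/2.093 = 0.04444, so ω = 2 arcsin(0.04444) ≈ 5.1°.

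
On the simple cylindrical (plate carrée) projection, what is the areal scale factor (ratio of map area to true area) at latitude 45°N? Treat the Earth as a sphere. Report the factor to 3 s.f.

For the equirectangular projection with φ₀ = 0 (plate carrée), h = 1 along meridians and k = sec φ along parallels.
Areal scale = h·k = 1 × sec φ; at 45°, h = 1.000, k = 1.414, so h·k = 1.414.

1.41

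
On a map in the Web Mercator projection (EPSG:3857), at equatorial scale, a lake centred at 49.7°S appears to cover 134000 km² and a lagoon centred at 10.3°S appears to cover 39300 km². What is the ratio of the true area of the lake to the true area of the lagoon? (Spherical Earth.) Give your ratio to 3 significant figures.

Mercator's areal exaggeration is sec²φ; hence true area = (apparent area) · cos²φ.
True area of lake: 134000 × cos²(49.7°) = 134000 × 0.4183 = 56060 km².
True area of lagoon: 39300 × cos²(10.3°) = 39300 × 0.9680 = 38040 km².
Ratio = 56060 / 38040 ≈ 1.47.

1.47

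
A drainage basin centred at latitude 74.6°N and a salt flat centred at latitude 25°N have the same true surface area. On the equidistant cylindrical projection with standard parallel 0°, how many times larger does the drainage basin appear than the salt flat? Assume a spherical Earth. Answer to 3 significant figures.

3.41

For the equirectangular projection with φ₀ = 0 (plate carrée), h = 1 along meridians and k = sec φ along parallels.
Areal scale at 74.6°: h·k = 1.000 × 3.766 = 3.766.
Areal scale at 25°: h·k = 1.000 × 1.103 = 1.103.
Ratio = 3.766/1.103 ≈ 3.41.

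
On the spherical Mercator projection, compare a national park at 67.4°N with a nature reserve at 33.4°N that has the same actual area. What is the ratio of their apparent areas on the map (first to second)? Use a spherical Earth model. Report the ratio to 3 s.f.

On Mercator, area is exaggerated by sec²φ = 1/cos²φ.
At 67.4°: sec²(67.4°) = 1/0.3843² = 6.771.
At 33.4°: sec²(33.4°) = 1/0.8348² = 1.435.
Ratio = 6.771/1.435 = cos²(33.4°)/cos²(67.4°) ≈ 4.72.

4.72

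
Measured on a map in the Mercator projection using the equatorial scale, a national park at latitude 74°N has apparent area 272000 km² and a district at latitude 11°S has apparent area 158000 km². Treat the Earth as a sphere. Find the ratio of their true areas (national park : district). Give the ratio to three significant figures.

Mercator's areal exaggeration is sec²φ; hence true area = (apparent area) · cos²φ.
True area of national park: 272000 × cos²(74°) = 272000 × 0.07598 = 20670 km².
True area of district: 158000 × cos²(11°) = 158000 × 0.9636 = 152200 km².
Ratio = 20670 / 152200 ≈ 0.136.

0.136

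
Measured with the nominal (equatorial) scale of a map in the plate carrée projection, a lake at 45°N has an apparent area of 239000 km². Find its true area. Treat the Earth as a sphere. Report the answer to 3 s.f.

For the equirectangular projection with φ₀ = 0 (plate carrée), h = 1 along meridians and k = sec φ along parallels.
Areal scale = h·k = 1 × sec φ; at 45°, h = 1.000, k = 1.414, so h·k = 1.414.
True area = apparent / (areal scale) = 239000 / 1.414 ≈ 169000 km².

169000 km²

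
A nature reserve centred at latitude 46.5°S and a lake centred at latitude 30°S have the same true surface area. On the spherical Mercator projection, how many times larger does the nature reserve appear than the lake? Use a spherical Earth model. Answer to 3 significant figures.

Mercator areal scale is sec²φ.
At 46.5°: sec²(46.5°) = 1/0.6884² = 2.110.
At 30°: sec²(30°) = 1/0.8660² = 1.333.
Ratio = 2.110/1.333 = cos²(30°)/cos²(46.5°) ≈ 1.58.

1.58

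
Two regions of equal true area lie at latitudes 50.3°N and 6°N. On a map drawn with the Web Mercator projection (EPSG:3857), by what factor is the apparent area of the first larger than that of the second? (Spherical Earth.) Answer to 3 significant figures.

Mercator is conformal with k = sec φ, so areal scale = k² = sec²φ.
At 50.3°: sec²(50.3°) = 1/0.6388² = 2.451.
At 6°: sec²(6°) = 1/0.9945² = 1.011.
Ratio = 2.451/1.011 = cos²(6°)/cos²(50.3°) ≈ 2.42.

2.42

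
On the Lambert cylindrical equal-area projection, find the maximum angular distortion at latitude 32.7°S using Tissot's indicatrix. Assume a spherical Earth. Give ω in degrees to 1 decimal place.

The Lambert cylindrical equal-area projection is the cylindrical equal-area projection with its standard parallel at the equator (φ₀ = 0). A cylindrical equal-area projection with standard parallel φ₀ has meridian scale h = cos φ / cos φ₀ and parallel scale k = cos φ₀ / cos φ (so areas are preserved, h·k = 1).
At 32.7°: h = 0.8415, k = 1.188; principal scales a = 1.188, b = 0.8415.
sin(ω/2) = (a − b)/(a + b) = 0.3468/2.030 = 0.1709, so ω = 2 arcsin(0.1709) ≈ 19.7°.

19.7°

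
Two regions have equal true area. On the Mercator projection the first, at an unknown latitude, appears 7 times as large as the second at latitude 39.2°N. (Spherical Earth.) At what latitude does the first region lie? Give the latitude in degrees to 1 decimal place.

On Mercator, (apparent₁)/(apparent₂) = sec²φ₁ / sec²φ₂ when true areas are equal.
cos²φ₂ / cos²φ₁ = 7  ⇒  cos φ₁ = cos 39.2° / √7 = 0.7749/2.646 = 0.2929.
φ₁ = arccos(0.2929) ≈ 73.0°.

73.0°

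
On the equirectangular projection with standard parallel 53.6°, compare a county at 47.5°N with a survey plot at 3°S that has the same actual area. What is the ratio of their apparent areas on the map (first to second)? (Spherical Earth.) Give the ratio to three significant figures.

In the equirectangular projection with standard parallel φ₀ = 53.6° (x = Rλ cos φ₀, y = Rφ), meridians are true-scale (h = 1) and the parallel scale is k = cos φ₀ / cos φ.
Areal scale at 47.5°: h·k = 1.000 × 0.8784 = 0.8784.
Areal scale at 3°: h·k = 1.000 × 0.5942 = 0.5942.
Ratio = 0.8784/0.5942 ≈ 1.48.

1.48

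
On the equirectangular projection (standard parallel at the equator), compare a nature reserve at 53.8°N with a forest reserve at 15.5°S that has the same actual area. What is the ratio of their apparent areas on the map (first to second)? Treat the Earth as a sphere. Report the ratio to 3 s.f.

1.63

Plate carrée maps x = Rλ, y = Rφ. The meridian scale is h = 1 and the parallel scale is k = 1/cos φ = sec φ.
Areal scale at 53.8°: h·k = 1.000 × 1.693 = 1.693.
Areal scale at 15.5°: h·k = 1.000 × 1.038 = 1.038.
Ratio = 1.693/1.038 ≈ 1.63.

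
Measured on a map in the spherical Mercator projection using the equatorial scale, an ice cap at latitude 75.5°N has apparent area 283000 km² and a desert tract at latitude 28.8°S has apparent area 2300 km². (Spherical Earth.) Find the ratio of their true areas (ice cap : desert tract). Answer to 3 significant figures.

Since Mercator area scale is 1/cos²φ, the true area equals the apparent area multiplied by cos²φ.
True area of ice cap: 283000 × cos²(75.5°) = 283000 × 0.06269 = 17740 km².
True area of desert tract: 2300 × cos²(28.8°) = 2300 × 0.7679 = 1766 km².
Ratio = 17740 / 1766 ≈ 10.0.

10.0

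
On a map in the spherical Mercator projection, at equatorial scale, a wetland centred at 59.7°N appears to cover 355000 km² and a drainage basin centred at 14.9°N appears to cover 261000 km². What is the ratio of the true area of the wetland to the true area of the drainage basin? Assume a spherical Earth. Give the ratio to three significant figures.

0.371

Since Mercator area scale is 1/cos²φ, the true area equals the apparent area multiplied by cos²φ.
True area of wetland: 355000 × cos²(59.7°) = 355000 × 0.2545 = 90360 km².
True area of drainage basin: 261000 × cos²(14.9°) = 261000 × 0.9339 = 243700 km².
Ratio = 90360 / 243700 ≈ 0.371.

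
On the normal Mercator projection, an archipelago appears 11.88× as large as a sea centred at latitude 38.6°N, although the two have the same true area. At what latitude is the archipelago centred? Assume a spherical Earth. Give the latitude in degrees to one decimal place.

Mercator areal scale is sec²φ, so apparent-area ratio = sec²φ₁ / sec²φ₂ = cos²φ₂ / cos²φ₁.
cos²φ₂ / cos²φ₁ = 11.88  ⇒  cos φ₁ = cos 38.6° / √11.88 = 0.7815/3.447 = 0.2267.
φ₁ = arccos(0.2267) ≈ 76.9°.

76.9°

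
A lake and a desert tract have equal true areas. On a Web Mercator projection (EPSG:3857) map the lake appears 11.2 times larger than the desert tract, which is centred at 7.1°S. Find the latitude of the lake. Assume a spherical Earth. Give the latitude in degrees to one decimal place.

Mercator areal scale is sec²φ, so apparent-area ratio = sec²φ₁ / sec²φ₂ = cos²φ₂ / cos²φ₁.
cos²φ₂ / cos²φ₁ = 11.2  ⇒  cos φ₁ = cos 7.1° / √11.2 = 0.9923/3.347 = 0.2965.
φ₁ = arccos(0.2965) ≈ 72.8°.

72.8°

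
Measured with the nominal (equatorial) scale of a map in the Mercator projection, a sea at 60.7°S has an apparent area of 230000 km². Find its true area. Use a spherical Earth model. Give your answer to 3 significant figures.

For Mercator, h = k = sec φ (a conformal cylindrical projection has a single point scale, 1/cos φ).
Areal scale = k² = sec²φ = 1/cos²(60.7°) = 1/0.4894² = 4.175.
True area = apparent / (areal scale) = 230000 / 4.175 ≈ 55100 km².

55100 km²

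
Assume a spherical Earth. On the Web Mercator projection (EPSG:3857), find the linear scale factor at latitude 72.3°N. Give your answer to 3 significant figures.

The Mercator projection is conformal; its linear scale factor is the same in every direction and equals sec φ = 1/cos φ.
k = 1/cos 72.3° = 1/0.3040 = 3.289.

3.29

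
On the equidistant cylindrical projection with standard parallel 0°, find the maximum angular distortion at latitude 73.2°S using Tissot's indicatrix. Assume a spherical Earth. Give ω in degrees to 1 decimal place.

Plate carrée maps x = Rλ, y = Rφ. The meridian scale is h = 1 and the parallel scale is k = 1/cos φ = sec φ.
At 73.2°: h = 1.000, k = 3.460; principal scales a = 3.460, b = 1.000.
sin(ω/2) = (a − b)/(a + b) = 2.460/4.460 = 0.5516, so ω = 2 arcsin(0.5516) ≈ 66.9°.

66.9°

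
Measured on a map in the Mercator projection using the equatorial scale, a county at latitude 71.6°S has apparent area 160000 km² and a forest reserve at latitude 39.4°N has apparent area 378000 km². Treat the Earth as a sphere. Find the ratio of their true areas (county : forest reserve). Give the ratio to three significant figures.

Since Mercator area scale is 1/cos²φ, the true area equals the apparent area multiplied by cos²φ.
True area of county: 160000 × cos²(71.6°) = 160000 × 0.09963 = 15940 km².
True area of forest reserve: 378000 × cos²(39.4°) = 378000 × 0.5971 = 225700 km².
Ratio = 15940 / 225700 ≈ 0.0706.

0.0706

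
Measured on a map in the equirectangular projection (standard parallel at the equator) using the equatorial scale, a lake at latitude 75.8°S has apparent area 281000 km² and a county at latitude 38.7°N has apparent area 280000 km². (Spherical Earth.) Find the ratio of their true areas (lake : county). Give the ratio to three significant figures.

Plate carrée has h = 1 and k = sec φ, giving areal scale sec φ; true area = (apparent area) · cos φ.
True area of lake: 281000 × cos(75.8°) = 281000 × 0.2453 = 68930 km².
True area of county: 280000 × cos(38.7°) = 280000 × 0.7804 = 218500 km².
Ratio = 68930 / 218500 ≈ 0.315.

0.315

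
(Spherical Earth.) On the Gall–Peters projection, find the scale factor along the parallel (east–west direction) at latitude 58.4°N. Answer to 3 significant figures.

1.35

The Gall–Peters projection is cylindrical equal-area with φ₀ = 45°. For cylindrical equal-area with standard parallel φ₀, h = cos φ / cos φ₀ and k = cos φ₀ / cos φ, so h·k = 1.
k = cos 45° / cos 58.4° = 0.7071/0.5240 = 1.349.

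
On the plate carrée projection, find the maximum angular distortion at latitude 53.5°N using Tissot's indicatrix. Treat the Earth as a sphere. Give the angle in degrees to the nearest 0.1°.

Plate carrée maps x = Rλ, y = Rφ. The meridian scale is h = 1 and the parallel scale is k = 1/cos φ = sec φ.
At 53.5°: h = 1.000, k = 1.681; principal scales a = 1.681, b = 1.000.
sin(ω/2) = (a − b)/(a + b) = 0.6812/2.681 = 0.2541, so ω = 2 arcsin(0.2541) ≈ 29.4°.

29.4°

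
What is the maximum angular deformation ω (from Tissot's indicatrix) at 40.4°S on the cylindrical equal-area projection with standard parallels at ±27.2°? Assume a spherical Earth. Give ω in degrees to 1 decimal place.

17.7°

A cylindrical equal-area projection with standard parallel φ₀ has meridian scale h = cos φ / cos φ₀ and parallel scale k = cos φ₀ / cos φ (so areas are preserved, h·k = 1).
At 40.4°: h = 0.8562, k = 1.168; principal scales a = 1.168, b = 0.8562.
sin(ω/2) = (a − b)/(a + b) = 0.3117/2.024 = 0.1540, so ω = 2 arcsin(0.1540) ≈ 17.7°.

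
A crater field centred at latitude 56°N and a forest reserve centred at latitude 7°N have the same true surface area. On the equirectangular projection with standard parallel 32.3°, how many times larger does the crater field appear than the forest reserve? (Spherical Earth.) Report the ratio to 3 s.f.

1.77

The equidistant cylindrical projection with φ₀ = 32.3° has h = 1 (meridians true) and k = cos φ₀ / cos φ along parallels.
Areal scale at 56°: h·k = 1.000 × 1.512 = 1.512.
Areal scale at 7°: h·k = 1.000 × 0.8516 = 0.8516.
Ratio = 1.512/0.8516 ≈ 1.77.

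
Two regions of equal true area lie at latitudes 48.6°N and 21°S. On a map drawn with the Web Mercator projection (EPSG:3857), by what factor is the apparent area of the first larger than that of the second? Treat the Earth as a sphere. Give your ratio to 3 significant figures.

Mercator areal scale is sec²φ.
At 48.6°: sec²(48.6°) = 1/0.6613² = 2.287.
At 21°: sec²(21°) = 1/0.9336² = 1.147.
Ratio = 2.287/1.147 = cos²(21°)/cos²(48.6°) ≈ 1.99.

1.99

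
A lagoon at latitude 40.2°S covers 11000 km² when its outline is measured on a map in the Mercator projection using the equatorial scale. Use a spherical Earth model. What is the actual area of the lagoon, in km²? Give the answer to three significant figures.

6420 km²

For Mercator, h = k = sec φ (a conformal cylindrical projection has a single point scale, 1/cos φ).
Areal scale = k² = sec²φ = 1/cos²(40.2°) = 1/0.7638² = 1.714.
True area = apparent / (areal scale) = 11000 / 1.714 ≈ 6420 km².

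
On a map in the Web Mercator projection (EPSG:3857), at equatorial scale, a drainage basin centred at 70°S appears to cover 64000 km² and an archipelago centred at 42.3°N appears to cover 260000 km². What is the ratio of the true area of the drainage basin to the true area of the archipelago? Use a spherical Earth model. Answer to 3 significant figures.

0.0526

Mercator's areal exaggeration is sec²φ; hence true area = (apparent area) · cos²φ.
True area of drainage basin: 64000 × cos²(70°) = 64000 × 0.1170 = 7487 km².
True area of archipelago: 260000 × cos²(42.3°) = 260000 × 0.5471 = 142200 km².
Ratio = 7487 / 142200 ≈ 0.0526.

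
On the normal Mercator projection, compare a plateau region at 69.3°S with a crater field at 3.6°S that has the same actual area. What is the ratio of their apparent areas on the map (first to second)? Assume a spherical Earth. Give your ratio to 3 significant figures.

7.97

Mercator areal scale is sec²φ.
At 69.3°: sec²(69.3°) = 1/0.3535² = 8.004.
At 3.6°: sec²(3.6°) = 1/0.9980² = 1.004.
Ratio = 8.004/1.004 = cos²(3.6°)/cos²(69.3°) ≈ 7.97.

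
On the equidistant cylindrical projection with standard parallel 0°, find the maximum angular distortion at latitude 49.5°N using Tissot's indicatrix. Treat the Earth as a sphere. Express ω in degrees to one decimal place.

In the plate carrée (x = Rλ, y = Rφ), meridians are true-scale (h = 1) and parallels are stretched by k = sec φ.
At 49.5°: h = 1.000, k = 1.540; principal scales a = 1.540, b = 1.000.
sin(ω/2) = (a − b)/(a + b) = 0.5398/2.540 = 0.2125, so ω = 2 arcsin(0.2125) ≈ 24.5°.

24.5°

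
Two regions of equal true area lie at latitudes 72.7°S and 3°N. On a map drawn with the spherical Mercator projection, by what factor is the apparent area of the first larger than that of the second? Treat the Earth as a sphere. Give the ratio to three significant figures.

11.3

On Mercator, area is exaggerated by sec²φ = 1/cos²φ.
At 72.7°: sec²(72.7°) = 1/0.2974² = 11.31.
At 3°: sec²(3°) = 1/0.9986² = 1.003.
Ratio = 11.31/1.003 = cos²(3°)/cos²(72.7°) ≈ 11.3.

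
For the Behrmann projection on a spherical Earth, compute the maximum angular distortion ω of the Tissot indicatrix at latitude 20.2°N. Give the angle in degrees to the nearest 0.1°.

The Behrmann projection is cylindrical equal-area with φ₀ = 30°. For cylindrical equal-area with standard parallel φ₀, h = cos φ / cos φ₀ and k = cos φ₀ / cos φ, so h·k = 1.
At 20.2°: h = 1.084, k = 0.9228; principal scales a = 1.084, b = 0.9228.
sin(ω/2) = (a − b)/(a + b) = 0.1609/2.006 = 0.08019, so ω = 2 arcsin(0.08019) ≈ 9.2°.

9.2°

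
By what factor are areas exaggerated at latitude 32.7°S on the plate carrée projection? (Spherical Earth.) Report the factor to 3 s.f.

1.19

In the plate carrée (x = Rλ, y = Rφ), meridians are true-scale (h = 1) and parallels are stretched by k = sec φ.
Areal scale = h·k = 1 × sec φ; at 32.7°, h = 1.000, k = 1.188, so h·k = 1.188.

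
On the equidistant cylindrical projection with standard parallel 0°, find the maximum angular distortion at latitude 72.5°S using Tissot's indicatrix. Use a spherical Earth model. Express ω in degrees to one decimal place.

In the plate carrée (x = Rλ, y = Rφ), meridians are true-scale (h = 1) and parallels are stretched by k = sec φ.
At 72.5°: h = 1.000, k = 3.326; principal scales a = 3.326, b = 1.000.
sin(ω/2) = (a − b)/(a + b) = 2.326/4.326 = 0.5376, so ω = 2 arcsin(0.5376) ≈ 65.0°.

65.0°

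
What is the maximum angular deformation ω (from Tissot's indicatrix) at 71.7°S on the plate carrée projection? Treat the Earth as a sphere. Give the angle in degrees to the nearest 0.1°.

Plate carrée maps x = Rλ, y = Rφ. The meridian scale is h = 1 and the parallel scale is k = 1/cos φ = sec φ.
At 71.7°: h = 1.000, k = 3.185; principal scales a = 3.185, b = 1.000.
sin(ω/2) = (a − b)/(a + b) = 2.185/4.185 = 0.5221, so ω = 2 arcsin(0.5221) ≈ 62.9°.

62.9°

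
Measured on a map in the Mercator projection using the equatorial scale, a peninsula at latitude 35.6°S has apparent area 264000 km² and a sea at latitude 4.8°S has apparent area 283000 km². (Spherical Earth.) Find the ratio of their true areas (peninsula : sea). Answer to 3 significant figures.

0.621

Mercator's areal exaggeration is sec²φ; hence true area = (apparent area) · cos²φ.
True area of peninsula: 264000 × cos²(35.6°) = 264000 × 0.6611 = 174500 km².
True area of sea: 283000 × cos²(4.8°) = 283000 × 0.9930 = 281000 km².
Ratio = 174500 / 281000 ≈ 0.621.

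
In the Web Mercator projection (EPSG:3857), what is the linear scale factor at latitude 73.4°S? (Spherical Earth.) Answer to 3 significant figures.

The Mercator projection is conformal; its linear scale factor is the same in every direction and equals sec φ = 1/cos φ.
k = 1/cos 73.4° = 1/0.2857 = 3.500.

3.50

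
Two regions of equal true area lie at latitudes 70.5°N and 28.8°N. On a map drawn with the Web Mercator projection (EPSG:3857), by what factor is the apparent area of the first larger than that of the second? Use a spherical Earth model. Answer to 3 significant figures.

On Mercator, area is exaggerated by sec²φ = 1/cos²φ.
At 70.5°: sec²(70.5°) = 1/0.3338² = 8.974.
At 28.8°: sec²(28.8°) = 1/0.8763² = 1.302.
Ratio = 8.974/1.302 = cos²(28.8°)/cos²(70.5°) ≈ 6.89.

6.89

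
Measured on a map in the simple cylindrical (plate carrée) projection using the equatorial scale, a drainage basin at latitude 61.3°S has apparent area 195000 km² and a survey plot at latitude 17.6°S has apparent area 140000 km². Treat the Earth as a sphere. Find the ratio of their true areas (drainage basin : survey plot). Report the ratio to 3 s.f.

On the plate carrée, areal scale = h·k = 1 × sec φ, so true area = apparent × cos φ.
True area of drainage basin: 195000 × cos(61.3°) = 195000 × 0.4802 = 93640 km².
True area of survey plot: 140000 × cos(17.6°) = 140000 × 0.9532 = 133400 km².
Ratio = 93640 / 133400 ≈ 0.702.

0.702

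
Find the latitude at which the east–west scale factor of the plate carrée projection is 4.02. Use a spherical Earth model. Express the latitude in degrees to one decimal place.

75.6°

Plate carrée: h = 1, k = sec φ along parallels.
sec φ = 4.02  ⇒  cos φ = 0.2488  ⇒  φ ≈ 75.6°.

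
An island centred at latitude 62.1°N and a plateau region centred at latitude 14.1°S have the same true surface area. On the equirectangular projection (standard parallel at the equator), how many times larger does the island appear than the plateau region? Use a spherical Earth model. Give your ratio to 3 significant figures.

Plate carrée maps x = Rλ, y = Rφ. The meridian scale is h = 1 and the parallel scale is k = 1/cos φ = sec φ.
Areal scale at 62.1°: h·k = 1.000 × 2.137 = 2.137.
Areal scale at 14.1°: h·k = 1.000 × 1.031 = 1.031.
Ratio = 2.137/1.031 ≈ 2.07.

2.07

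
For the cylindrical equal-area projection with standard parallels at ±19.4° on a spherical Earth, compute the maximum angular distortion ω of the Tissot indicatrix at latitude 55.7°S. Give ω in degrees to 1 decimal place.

For cylindrical equal-area with standard parallel φ₀, h = cos φ / cos φ₀ and k = cos φ₀ / cos φ, so h·k = 1.
At 55.7°: h = 0.5974, k = 1.674; principal scales a = 1.674, b = 0.5974.
sin(ω/2) = (a − b)/(a + b) = 1.076/2.271 = 0.4739, so ω = 2 arcsin(0.4739) ≈ 56.6°.

56.6°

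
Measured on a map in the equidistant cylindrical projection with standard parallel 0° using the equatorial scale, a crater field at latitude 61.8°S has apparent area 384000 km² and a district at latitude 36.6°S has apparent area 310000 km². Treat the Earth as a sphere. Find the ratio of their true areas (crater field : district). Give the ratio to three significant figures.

0.729

On the plate carrée, areal scale = h·k = 1 × sec φ, so true area = apparent × cos φ.
True area of crater field: 384000 × cos(61.8°) = 384000 × 0.4726 = 181500 km².
True area of district: 310000 × cos(36.6°) = 310000 × 0.8028 = 248900 km².
Ratio = 181500 / 248900 ≈ 0.729.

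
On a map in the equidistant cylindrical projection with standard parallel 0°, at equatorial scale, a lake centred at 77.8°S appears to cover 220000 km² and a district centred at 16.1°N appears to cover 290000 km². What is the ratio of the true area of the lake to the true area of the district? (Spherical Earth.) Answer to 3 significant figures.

0.167

Plate carrée has h = 1 and k = sec φ, giving areal scale sec φ; true area = (apparent area) · cos φ.
True area of lake: 220000 × cos(77.8°) = 220000 × 0.2113 = 46490 km².
True area of district: 290000 × cos(16.1°) = 290000 × 0.9608 = 278600 km².
Ratio = 46490 / 278600 ≈ 0.167.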